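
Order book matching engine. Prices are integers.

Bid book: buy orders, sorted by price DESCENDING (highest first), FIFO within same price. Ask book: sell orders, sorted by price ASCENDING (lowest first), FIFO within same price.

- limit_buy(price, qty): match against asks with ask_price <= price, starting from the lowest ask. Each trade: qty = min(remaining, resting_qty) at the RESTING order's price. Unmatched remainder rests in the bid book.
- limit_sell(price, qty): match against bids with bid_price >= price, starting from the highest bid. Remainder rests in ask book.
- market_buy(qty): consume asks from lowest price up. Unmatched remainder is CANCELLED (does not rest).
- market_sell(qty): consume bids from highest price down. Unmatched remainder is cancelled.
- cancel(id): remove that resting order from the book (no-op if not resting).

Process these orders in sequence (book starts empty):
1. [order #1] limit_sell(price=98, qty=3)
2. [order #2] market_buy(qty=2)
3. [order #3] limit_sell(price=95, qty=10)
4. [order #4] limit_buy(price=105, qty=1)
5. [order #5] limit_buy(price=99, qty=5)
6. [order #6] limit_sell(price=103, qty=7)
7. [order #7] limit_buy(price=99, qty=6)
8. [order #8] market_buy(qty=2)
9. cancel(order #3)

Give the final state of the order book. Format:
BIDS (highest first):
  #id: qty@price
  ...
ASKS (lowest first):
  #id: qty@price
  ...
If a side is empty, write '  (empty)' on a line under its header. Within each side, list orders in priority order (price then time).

Answer: BIDS (highest first):
  #7: 1@99
ASKS (lowest first):
  #6: 5@103

Derivation:
After op 1 [order #1] limit_sell(price=98, qty=3): fills=none; bids=[-] asks=[#1:3@98]
After op 2 [order #2] market_buy(qty=2): fills=#2x#1:2@98; bids=[-] asks=[#1:1@98]
After op 3 [order #3] limit_sell(price=95, qty=10): fills=none; bids=[-] asks=[#3:10@95 #1:1@98]
After op 4 [order #4] limit_buy(price=105, qty=1): fills=#4x#3:1@95; bids=[-] asks=[#3:9@95 #1:1@98]
After op 5 [order #5] limit_buy(price=99, qty=5): fills=#5x#3:5@95; bids=[-] asks=[#3:4@95 #1:1@98]
After op 6 [order #6] limit_sell(price=103, qty=7): fills=none; bids=[-] asks=[#3:4@95 #1:1@98 #6:7@103]
After op 7 [order #7] limit_buy(price=99, qty=6): fills=#7x#3:4@95 #7x#1:1@98; bids=[#7:1@99] asks=[#6:7@103]
After op 8 [order #8] market_buy(qty=2): fills=#8x#6:2@103; bids=[#7:1@99] asks=[#6:5@103]
After op 9 cancel(order #3): fills=none; bids=[#7:1@99] asks=[#6:5@103]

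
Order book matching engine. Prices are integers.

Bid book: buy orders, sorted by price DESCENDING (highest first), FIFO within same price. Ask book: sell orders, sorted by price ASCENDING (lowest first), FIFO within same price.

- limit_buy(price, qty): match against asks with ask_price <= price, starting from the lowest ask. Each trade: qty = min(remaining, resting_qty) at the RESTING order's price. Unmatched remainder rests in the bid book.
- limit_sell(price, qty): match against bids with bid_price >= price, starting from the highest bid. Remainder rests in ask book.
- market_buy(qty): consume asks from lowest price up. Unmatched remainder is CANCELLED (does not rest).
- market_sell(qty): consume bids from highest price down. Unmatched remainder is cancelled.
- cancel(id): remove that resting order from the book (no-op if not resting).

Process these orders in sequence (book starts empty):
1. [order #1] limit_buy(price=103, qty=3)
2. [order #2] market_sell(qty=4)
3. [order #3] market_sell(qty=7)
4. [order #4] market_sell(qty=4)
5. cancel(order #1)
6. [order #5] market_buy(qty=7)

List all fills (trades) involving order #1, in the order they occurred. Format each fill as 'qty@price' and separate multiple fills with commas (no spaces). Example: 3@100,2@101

Answer: 3@103

Derivation:
After op 1 [order #1] limit_buy(price=103, qty=3): fills=none; bids=[#1:3@103] asks=[-]
After op 2 [order #2] market_sell(qty=4): fills=#1x#2:3@103; bids=[-] asks=[-]
After op 3 [order #3] market_sell(qty=7): fills=none; bids=[-] asks=[-]
After op 4 [order #4] market_sell(qty=4): fills=none; bids=[-] asks=[-]
After op 5 cancel(order #1): fills=none; bids=[-] asks=[-]
After op 6 [order #5] market_buy(qty=7): fills=none; bids=[-] asks=[-]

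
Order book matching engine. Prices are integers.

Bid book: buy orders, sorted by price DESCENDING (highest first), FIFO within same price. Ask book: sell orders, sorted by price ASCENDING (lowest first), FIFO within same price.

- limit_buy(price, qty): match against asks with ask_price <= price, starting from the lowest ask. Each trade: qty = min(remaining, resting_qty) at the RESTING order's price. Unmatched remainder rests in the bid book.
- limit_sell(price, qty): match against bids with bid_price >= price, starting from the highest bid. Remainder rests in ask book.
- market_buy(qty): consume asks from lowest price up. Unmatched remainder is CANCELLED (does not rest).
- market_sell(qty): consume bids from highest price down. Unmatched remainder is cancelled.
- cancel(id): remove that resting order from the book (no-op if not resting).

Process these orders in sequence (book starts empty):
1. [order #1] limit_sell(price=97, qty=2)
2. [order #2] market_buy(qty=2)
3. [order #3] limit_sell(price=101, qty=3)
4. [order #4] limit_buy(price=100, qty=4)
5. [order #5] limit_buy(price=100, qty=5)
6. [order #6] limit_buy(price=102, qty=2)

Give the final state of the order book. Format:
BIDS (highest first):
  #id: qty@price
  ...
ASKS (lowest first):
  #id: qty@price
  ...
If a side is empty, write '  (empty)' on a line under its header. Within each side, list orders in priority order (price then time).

Answer: BIDS (highest first):
  #4: 4@100
  #5: 5@100
ASKS (lowest first):
  #3: 1@101

Derivation:
After op 1 [order #1] limit_sell(price=97, qty=2): fills=none; bids=[-] asks=[#1:2@97]
After op 2 [order #2] market_buy(qty=2): fills=#2x#1:2@97; bids=[-] asks=[-]
After op 3 [order #3] limit_sell(price=101, qty=3): fills=none; bids=[-] asks=[#3:3@101]
After op 4 [order #4] limit_buy(price=100, qty=4): fills=none; bids=[#4:4@100] asks=[#3:3@101]
After op 5 [order #5] limit_buy(price=100, qty=5): fills=none; bids=[#4:4@100 #5:5@100] asks=[#3:3@101]
After op 6 [order #6] limit_buy(price=102, qty=2): fills=#6x#3:2@101; bids=[#4:4@100 #5:5@100] asks=[#3:1@101]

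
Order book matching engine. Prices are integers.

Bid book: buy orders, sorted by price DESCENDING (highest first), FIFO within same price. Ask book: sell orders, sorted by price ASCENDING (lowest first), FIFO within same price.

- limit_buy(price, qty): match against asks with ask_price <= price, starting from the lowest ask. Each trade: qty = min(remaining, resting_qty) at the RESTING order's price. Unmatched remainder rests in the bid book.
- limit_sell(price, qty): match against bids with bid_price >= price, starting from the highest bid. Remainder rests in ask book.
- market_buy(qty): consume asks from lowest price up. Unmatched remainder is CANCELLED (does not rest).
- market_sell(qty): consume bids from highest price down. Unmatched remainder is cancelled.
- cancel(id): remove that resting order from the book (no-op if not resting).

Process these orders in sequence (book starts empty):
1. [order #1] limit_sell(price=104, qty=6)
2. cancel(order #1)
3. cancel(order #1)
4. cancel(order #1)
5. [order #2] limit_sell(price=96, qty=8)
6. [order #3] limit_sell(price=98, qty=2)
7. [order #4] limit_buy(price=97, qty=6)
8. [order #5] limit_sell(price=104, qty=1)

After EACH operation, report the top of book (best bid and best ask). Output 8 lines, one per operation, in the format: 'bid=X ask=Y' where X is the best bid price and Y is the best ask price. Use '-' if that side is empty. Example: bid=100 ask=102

Answer: bid=- ask=104
bid=- ask=-
bid=- ask=-
bid=- ask=-
bid=- ask=96
bid=- ask=96
bid=- ask=96
bid=- ask=96

Derivation:
After op 1 [order #1] limit_sell(price=104, qty=6): fills=none; bids=[-] asks=[#1:6@104]
After op 2 cancel(order #1): fills=none; bids=[-] asks=[-]
After op 3 cancel(order #1): fills=none; bids=[-] asks=[-]
After op 4 cancel(order #1): fills=none; bids=[-] asks=[-]
After op 5 [order #2] limit_sell(price=96, qty=8): fills=none; bids=[-] asks=[#2:8@96]
After op 6 [order #3] limit_sell(price=98, qty=2): fills=none; bids=[-] asks=[#2:8@96 #3:2@98]
After op 7 [order #4] limit_buy(price=97, qty=6): fills=#4x#2:6@96; bids=[-] asks=[#2:2@96 #3:2@98]
After op 8 [order #5] limit_sell(price=104, qty=1): fills=none; bids=[-] asks=[#2:2@96 #3:2@98 #5:1@104]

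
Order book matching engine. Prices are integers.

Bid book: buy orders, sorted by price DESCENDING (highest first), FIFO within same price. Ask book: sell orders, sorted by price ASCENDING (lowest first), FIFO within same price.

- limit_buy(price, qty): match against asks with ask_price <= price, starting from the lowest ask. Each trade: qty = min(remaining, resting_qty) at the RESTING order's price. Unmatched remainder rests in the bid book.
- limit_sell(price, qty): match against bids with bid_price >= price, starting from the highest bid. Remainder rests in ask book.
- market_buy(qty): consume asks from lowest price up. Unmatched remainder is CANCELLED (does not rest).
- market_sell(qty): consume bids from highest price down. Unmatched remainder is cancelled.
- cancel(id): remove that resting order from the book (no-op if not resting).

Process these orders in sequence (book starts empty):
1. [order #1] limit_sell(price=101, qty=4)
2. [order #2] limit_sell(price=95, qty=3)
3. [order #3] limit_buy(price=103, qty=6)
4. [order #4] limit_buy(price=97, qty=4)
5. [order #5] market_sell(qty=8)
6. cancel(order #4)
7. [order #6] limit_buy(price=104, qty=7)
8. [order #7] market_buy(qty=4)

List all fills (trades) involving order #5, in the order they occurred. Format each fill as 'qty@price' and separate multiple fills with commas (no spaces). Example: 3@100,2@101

Answer: 4@97

Derivation:
After op 1 [order #1] limit_sell(price=101, qty=4): fills=none; bids=[-] asks=[#1:4@101]
After op 2 [order #2] limit_sell(price=95, qty=3): fills=none; bids=[-] asks=[#2:3@95 #1:4@101]
After op 3 [order #3] limit_buy(price=103, qty=6): fills=#3x#2:3@95 #3x#1:3@101; bids=[-] asks=[#1:1@101]
After op 4 [order #4] limit_buy(price=97, qty=4): fills=none; bids=[#4:4@97] asks=[#1:1@101]
After op 5 [order #5] market_sell(qty=8): fills=#4x#5:4@97; bids=[-] asks=[#1:1@101]
After op 6 cancel(order #4): fills=none; bids=[-] asks=[#1:1@101]
After op 7 [order #6] limit_buy(price=104, qty=7): fills=#6x#1:1@101; bids=[#6:6@104] asks=[-]
After op 8 [order #7] market_buy(qty=4): fills=none; bids=[#6:6@104] asks=[-]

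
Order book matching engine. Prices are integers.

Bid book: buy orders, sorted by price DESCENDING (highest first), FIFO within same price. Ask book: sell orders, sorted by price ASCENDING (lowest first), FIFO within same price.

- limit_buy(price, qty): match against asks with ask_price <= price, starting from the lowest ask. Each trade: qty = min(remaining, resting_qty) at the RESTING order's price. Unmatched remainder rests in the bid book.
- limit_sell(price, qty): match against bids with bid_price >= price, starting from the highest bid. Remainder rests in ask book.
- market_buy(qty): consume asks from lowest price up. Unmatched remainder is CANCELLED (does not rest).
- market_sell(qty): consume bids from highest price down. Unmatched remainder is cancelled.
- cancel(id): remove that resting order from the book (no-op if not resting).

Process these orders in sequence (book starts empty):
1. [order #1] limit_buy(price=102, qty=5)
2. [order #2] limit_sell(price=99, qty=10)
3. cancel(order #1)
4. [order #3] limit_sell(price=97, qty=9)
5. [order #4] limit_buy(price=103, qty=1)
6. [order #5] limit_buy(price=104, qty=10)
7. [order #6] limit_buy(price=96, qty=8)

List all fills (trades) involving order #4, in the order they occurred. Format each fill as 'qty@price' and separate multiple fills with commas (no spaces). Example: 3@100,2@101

After op 1 [order #1] limit_buy(price=102, qty=5): fills=none; bids=[#1:5@102] asks=[-]
After op 2 [order #2] limit_sell(price=99, qty=10): fills=#1x#2:5@102; bids=[-] asks=[#2:5@99]
After op 3 cancel(order #1): fills=none; bids=[-] asks=[#2:5@99]
After op 4 [order #3] limit_sell(price=97, qty=9): fills=none; bids=[-] asks=[#3:9@97 #2:5@99]
After op 5 [order #4] limit_buy(price=103, qty=1): fills=#4x#3:1@97; bids=[-] asks=[#3:8@97 #2:5@99]
After op 6 [order #5] limit_buy(price=104, qty=10): fills=#5x#3:8@97 #5x#2:2@99; bids=[-] asks=[#2:3@99]
After op 7 [order #6] limit_buy(price=96, qty=8): fills=none; bids=[#6:8@96] asks=[#2:3@99]

Answer: 1@97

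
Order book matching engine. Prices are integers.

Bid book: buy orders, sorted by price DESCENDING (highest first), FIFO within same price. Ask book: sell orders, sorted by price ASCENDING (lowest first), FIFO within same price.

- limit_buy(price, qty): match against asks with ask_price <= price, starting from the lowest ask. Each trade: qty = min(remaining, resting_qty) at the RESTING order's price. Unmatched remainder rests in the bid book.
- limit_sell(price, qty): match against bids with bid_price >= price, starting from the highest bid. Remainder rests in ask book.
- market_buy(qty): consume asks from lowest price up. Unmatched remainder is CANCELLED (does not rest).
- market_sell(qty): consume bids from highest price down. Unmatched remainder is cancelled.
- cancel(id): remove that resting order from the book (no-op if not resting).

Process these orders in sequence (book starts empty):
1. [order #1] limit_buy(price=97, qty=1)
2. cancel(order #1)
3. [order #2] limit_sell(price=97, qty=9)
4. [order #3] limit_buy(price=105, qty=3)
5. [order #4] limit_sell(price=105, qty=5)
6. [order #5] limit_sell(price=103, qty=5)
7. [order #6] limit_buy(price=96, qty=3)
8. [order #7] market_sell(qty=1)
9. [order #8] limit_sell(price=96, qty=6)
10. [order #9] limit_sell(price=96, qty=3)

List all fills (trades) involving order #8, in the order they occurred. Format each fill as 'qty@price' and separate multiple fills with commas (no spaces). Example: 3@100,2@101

After op 1 [order #1] limit_buy(price=97, qty=1): fills=none; bids=[#1:1@97] asks=[-]
After op 2 cancel(order #1): fills=none; bids=[-] asks=[-]
After op 3 [order #2] limit_sell(price=97, qty=9): fills=none; bids=[-] asks=[#2:9@97]
After op 4 [order #3] limit_buy(price=105, qty=3): fills=#3x#2:3@97; bids=[-] asks=[#2:6@97]
After op 5 [order #4] limit_sell(price=105, qty=5): fills=none; bids=[-] asks=[#2:6@97 #4:5@105]
After op 6 [order #5] limit_sell(price=103, qty=5): fills=none; bids=[-] asks=[#2:6@97 #5:5@103 #4:5@105]
After op 7 [order #6] limit_buy(price=96, qty=3): fills=none; bids=[#6:3@96] asks=[#2:6@97 #5:5@103 #4:5@105]
After op 8 [order #7] market_sell(qty=1): fills=#6x#7:1@96; bids=[#6:2@96] asks=[#2:6@97 #5:5@103 #4:5@105]
After op 9 [order #8] limit_sell(price=96, qty=6): fills=#6x#8:2@96; bids=[-] asks=[#8:4@96 #2:6@97 #5:5@103 #4:5@105]
After op 10 [order #9] limit_sell(price=96, qty=3): fills=none; bids=[-] asks=[#8:4@96 #9:3@96 #2:6@97 #5:5@103 #4:5@105]

Answer: 2@96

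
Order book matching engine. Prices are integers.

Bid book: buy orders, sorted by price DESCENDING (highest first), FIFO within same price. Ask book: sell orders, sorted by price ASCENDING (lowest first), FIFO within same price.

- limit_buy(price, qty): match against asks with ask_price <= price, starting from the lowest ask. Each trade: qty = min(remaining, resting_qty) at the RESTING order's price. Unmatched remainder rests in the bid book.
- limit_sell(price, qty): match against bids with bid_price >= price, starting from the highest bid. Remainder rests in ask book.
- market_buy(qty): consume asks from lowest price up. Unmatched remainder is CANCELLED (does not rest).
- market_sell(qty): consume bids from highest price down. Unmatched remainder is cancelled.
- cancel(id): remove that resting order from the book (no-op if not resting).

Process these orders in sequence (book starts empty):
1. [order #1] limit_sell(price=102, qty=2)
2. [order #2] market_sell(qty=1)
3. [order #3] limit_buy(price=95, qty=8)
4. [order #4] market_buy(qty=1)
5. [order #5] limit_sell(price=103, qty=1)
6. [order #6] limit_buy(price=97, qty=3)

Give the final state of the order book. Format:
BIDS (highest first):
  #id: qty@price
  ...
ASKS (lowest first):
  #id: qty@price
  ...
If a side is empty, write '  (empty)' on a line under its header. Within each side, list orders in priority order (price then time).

After op 1 [order #1] limit_sell(price=102, qty=2): fills=none; bids=[-] asks=[#1:2@102]
After op 2 [order #2] market_sell(qty=1): fills=none; bids=[-] asks=[#1:2@102]
After op 3 [order #3] limit_buy(price=95, qty=8): fills=none; bids=[#3:8@95] asks=[#1:2@102]
After op 4 [order #4] market_buy(qty=1): fills=#4x#1:1@102; bids=[#3:8@95] asks=[#1:1@102]
After op 5 [order #5] limit_sell(price=103, qty=1): fills=none; bids=[#3:8@95] asks=[#1:1@102 #5:1@103]
After op 6 [order #6] limit_buy(price=97, qty=3): fills=none; bids=[#6:3@97 #3:8@95] asks=[#1:1@102 #5:1@103]

Answer: BIDS (highest first):
  #6: 3@97
  #3: 8@95
ASKS (lowest first):
  #1: 1@102
  #5: 1@103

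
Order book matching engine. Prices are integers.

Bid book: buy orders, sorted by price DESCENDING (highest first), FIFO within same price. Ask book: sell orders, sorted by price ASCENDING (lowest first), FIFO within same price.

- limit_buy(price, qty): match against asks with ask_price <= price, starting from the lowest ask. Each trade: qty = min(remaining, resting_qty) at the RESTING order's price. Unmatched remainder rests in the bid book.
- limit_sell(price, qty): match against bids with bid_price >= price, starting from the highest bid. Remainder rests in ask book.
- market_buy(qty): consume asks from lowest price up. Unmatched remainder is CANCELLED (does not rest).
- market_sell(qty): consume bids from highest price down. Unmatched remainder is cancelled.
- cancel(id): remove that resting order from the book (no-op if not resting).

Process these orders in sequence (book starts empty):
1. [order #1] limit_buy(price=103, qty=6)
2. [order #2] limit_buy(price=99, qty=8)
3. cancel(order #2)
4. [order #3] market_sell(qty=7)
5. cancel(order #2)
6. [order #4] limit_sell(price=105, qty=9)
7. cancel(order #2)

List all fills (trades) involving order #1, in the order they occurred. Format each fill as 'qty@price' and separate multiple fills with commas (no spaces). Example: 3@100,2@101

After op 1 [order #1] limit_buy(price=103, qty=6): fills=none; bids=[#1:6@103] asks=[-]
After op 2 [order #2] limit_buy(price=99, qty=8): fills=none; bids=[#1:6@103 #2:8@99] asks=[-]
After op 3 cancel(order #2): fills=none; bids=[#1:6@103] asks=[-]
After op 4 [order #3] market_sell(qty=7): fills=#1x#3:6@103; bids=[-] asks=[-]
After op 5 cancel(order #2): fills=none; bids=[-] asks=[-]
After op 6 [order #4] limit_sell(price=105, qty=9): fills=none; bids=[-] asks=[#4:9@105]
After op 7 cancel(order #2): fills=none; bids=[-] asks=[#4:9@105]

Answer: 6@103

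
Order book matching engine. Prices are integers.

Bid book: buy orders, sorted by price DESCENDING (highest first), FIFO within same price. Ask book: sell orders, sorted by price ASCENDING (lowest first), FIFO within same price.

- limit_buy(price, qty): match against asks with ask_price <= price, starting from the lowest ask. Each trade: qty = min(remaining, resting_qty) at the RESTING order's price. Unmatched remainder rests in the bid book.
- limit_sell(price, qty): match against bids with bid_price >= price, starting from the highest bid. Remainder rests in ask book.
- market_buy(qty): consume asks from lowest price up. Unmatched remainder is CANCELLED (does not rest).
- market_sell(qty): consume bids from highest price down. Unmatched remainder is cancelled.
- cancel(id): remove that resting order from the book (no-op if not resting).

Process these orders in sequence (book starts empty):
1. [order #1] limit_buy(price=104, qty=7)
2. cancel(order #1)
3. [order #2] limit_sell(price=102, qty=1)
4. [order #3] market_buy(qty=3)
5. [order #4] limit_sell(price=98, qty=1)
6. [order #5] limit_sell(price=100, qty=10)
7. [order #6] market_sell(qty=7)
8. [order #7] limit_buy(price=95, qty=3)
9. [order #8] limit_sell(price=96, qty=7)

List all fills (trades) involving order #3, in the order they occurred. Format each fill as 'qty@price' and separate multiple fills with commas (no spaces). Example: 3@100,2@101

Answer: 1@102

Derivation:
After op 1 [order #1] limit_buy(price=104, qty=7): fills=none; bids=[#1:7@104] asks=[-]
After op 2 cancel(order #1): fills=none; bids=[-] asks=[-]
After op 3 [order #2] limit_sell(price=102, qty=1): fills=none; bids=[-] asks=[#2:1@102]
After op 4 [order #3] market_buy(qty=3): fills=#3x#2:1@102; bids=[-] asks=[-]
After op 5 [order #4] limit_sell(price=98, qty=1): fills=none; bids=[-] asks=[#4:1@98]
After op 6 [order #5] limit_sell(price=100, qty=10): fills=none; bids=[-] asks=[#4:1@98 #5:10@100]
After op 7 [order #6] market_sell(qty=7): fills=none; bids=[-] asks=[#4:1@98 #5:10@100]
After op 8 [order #7] limit_buy(price=95, qty=3): fills=none; bids=[#7:3@95] asks=[#4:1@98 #5:10@100]
After op 9 [order #8] limit_sell(price=96, qty=7): fills=none; bids=[#7:3@95] asks=[#8:7@96 #4:1@98 #5:10@100]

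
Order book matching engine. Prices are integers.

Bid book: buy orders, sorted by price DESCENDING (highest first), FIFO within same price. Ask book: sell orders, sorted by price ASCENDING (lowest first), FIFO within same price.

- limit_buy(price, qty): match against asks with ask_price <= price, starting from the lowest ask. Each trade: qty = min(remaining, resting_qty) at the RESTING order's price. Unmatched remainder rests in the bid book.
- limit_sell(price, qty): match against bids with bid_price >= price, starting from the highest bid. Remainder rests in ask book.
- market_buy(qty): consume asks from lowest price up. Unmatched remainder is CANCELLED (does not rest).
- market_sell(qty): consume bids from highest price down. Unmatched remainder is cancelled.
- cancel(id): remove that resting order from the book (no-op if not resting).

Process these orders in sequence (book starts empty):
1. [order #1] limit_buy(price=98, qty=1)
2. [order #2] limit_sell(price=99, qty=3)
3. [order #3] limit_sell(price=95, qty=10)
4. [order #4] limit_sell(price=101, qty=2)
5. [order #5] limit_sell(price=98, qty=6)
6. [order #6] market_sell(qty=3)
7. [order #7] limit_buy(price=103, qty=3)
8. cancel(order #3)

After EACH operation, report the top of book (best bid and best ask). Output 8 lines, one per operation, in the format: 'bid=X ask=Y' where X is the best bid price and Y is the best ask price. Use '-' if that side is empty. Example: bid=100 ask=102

Answer: bid=98 ask=-
bid=98 ask=99
bid=- ask=95
bid=- ask=95
bid=- ask=95
bid=- ask=95
bid=- ask=95
bid=- ask=98

Derivation:
After op 1 [order #1] limit_buy(price=98, qty=1): fills=none; bids=[#1:1@98] asks=[-]
After op 2 [order #2] limit_sell(price=99, qty=3): fills=none; bids=[#1:1@98] asks=[#2:3@99]
After op 3 [order #3] limit_sell(price=95, qty=10): fills=#1x#3:1@98; bids=[-] asks=[#3:9@95 #2:3@99]
After op 4 [order #4] limit_sell(price=101, qty=2): fills=none; bids=[-] asks=[#3:9@95 #2:3@99 #4:2@101]
After op 5 [order #5] limit_sell(price=98, qty=6): fills=none; bids=[-] asks=[#3:9@95 #5:6@98 #2:3@99 #4:2@101]
After op 6 [order #6] market_sell(qty=3): fills=none; bids=[-] asks=[#3:9@95 #5:6@98 #2:3@99 #4:2@101]
After op 7 [order #7] limit_buy(price=103, qty=3): fills=#7x#3:3@95; bids=[-] asks=[#3:6@95 #5:6@98 #2:3@99 #4:2@101]
After op 8 cancel(order #3): fills=none; bids=[-] asks=[#5:6@98 #2:3@99 #4:2@101]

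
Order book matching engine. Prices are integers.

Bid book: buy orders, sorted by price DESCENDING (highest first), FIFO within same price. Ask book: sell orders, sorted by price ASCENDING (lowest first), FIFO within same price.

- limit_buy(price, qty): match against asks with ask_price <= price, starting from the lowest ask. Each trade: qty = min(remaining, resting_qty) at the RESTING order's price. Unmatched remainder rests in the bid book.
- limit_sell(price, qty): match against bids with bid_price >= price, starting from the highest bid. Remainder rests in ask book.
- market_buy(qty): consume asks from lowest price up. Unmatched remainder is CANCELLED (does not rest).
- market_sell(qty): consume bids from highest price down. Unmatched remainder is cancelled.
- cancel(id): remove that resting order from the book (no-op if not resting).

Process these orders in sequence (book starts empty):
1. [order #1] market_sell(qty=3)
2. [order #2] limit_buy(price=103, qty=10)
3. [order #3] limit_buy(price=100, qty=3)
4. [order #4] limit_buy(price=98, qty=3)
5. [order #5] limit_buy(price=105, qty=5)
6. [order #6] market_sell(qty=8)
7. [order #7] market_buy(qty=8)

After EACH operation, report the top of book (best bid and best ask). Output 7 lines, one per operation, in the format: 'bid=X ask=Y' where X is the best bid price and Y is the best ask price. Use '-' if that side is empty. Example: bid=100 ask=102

After op 1 [order #1] market_sell(qty=3): fills=none; bids=[-] asks=[-]
After op 2 [order #2] limit_buy(price=103, qty=10): fills=none; bids=[#2:10@103] asks=[-]
After op 3 [order #3] limit_buy(price=100, qty=3): fills=none; bids=[#2:10@103 #3:3@100] asks=[-]
After op 4 [order #4] limit_buy(price=98, qty=3): fills=none; bids=[#2:10@103 #3:3@100 #4:3@98] asks=[-]
After op 5 [order #5] limit_buy(price=105, qty=5): fills=none; bids=[#5:5@105 #2:10@103 #3:3@100 #4:3@98] asks=[-]
After op 6 [order #6] market_sell(qty=8): fills=#5x#6:5@105 #2x#6:3@103; bids=[#2:7@103 #3:3@100 #4:3@98] asks=[-]
After op 7 [order #7] market_buy(qty=8): fills=none; bids=[#2:7@103 #3:3@100 #4:3@98] asks=[-]

Answer: bid=- ask=-
bid=103 ask=-
bid=103 ask=-
bid=103 ask=-
bid=105 ask=-
bid=103 ask=-
bid=103 ask=-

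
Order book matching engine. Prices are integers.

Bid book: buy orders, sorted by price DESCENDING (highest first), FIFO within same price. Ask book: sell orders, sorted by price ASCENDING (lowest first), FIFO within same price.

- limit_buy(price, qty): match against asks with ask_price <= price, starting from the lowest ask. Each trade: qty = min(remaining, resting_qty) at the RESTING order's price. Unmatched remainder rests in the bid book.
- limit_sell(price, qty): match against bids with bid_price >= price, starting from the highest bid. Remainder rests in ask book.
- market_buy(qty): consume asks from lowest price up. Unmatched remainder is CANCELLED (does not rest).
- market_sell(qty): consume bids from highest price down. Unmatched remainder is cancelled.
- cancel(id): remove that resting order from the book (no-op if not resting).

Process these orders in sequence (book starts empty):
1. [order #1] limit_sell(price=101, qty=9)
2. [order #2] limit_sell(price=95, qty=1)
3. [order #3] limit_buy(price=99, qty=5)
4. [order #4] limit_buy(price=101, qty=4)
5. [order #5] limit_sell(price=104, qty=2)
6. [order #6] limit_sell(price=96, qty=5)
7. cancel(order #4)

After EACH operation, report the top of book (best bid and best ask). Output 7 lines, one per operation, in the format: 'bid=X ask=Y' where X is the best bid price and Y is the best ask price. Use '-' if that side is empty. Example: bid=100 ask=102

After op 1 [order #1] limit_sell(price=101, qty=9): fills=none; bids=[-] asks=[#1:9@101]
After op 2 [order #2] limit_sell(price=95, qty=1): fills=none; bids=[-] asks=[#2:1@95 #1:9@101]
After op 3 [order #3] limit_buy(price=99, qty=5): fills=#3x#2:1@95; bids=[#3:4@99] asks=[#1:9@101]
After op 4 [order #4] limit_buy(price=101, qty=4): fills=#4x#1:4@101; bids=[#3:4@99] asks=[#1:5@101]
After op 5 [order #5] limit_sell(price=104, qty=2): fills=none; bids=[#3:4@99] asks=[#1:5@101 #5:2@104]
After op 6 [order #6] limit_sell(price=96, qty=5): fills=#3x#6:4@99; bids=[-] asks=[#6:1@96 #1:5@101 #5:2@104]
After op 7 cancel(order #4): fills=none; bids=[-] asks=[#6:1@96 #1:5@101 #5:2@104]

Answer: bid=- ask=101
bid=- ask=95
bid=99 ask=101
bid=99 ask=101
bid=99 ask=101
bid=- ask=96
bid=- ask=96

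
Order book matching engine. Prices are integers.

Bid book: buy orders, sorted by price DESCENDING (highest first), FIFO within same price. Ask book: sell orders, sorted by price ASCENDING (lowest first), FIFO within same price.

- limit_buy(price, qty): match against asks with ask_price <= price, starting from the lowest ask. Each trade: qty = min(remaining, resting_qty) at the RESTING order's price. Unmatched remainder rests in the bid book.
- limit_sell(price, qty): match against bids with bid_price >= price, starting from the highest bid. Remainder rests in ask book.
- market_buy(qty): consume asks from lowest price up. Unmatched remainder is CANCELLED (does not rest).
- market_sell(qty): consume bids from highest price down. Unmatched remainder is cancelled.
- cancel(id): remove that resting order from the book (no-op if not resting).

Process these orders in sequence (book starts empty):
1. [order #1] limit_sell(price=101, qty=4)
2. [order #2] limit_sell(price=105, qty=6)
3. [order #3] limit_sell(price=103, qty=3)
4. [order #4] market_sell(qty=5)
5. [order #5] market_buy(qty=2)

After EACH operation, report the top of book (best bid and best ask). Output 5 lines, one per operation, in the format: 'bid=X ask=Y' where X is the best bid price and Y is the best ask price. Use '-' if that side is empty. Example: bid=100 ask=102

Answer: bid=- ask=101
bid=- ask=101
bid=- ask=101
bid=- ask=101
bid=- ask=101

Derivation:
After op 1 [order #1] limit_sell(price=101, qty=4): fills=none; bids=[-] asks=[#1:4@101]
After op 2 [order #2] limit_sell(price=105, qty=6): fills=none; bids=[-] asks=[#1:4@101 #2:6@105]
After op 3 [order #3] limit_sell(price=103, qty=3): fills=none; bids=[-] asks=[#1:4@101 #3:3@103 #2:6@105]
After op 4 [order #4] market_sell(qty=5): fills=none; bids=[-] asks=[#1:4@101 #3:3@103 #2:6@105]
After op 5 [order #5] market_buy(qty=2): fills=#5x#1:2@101; bids=[-] asks=[#1:2@101 #3:3@103 #2:6@105]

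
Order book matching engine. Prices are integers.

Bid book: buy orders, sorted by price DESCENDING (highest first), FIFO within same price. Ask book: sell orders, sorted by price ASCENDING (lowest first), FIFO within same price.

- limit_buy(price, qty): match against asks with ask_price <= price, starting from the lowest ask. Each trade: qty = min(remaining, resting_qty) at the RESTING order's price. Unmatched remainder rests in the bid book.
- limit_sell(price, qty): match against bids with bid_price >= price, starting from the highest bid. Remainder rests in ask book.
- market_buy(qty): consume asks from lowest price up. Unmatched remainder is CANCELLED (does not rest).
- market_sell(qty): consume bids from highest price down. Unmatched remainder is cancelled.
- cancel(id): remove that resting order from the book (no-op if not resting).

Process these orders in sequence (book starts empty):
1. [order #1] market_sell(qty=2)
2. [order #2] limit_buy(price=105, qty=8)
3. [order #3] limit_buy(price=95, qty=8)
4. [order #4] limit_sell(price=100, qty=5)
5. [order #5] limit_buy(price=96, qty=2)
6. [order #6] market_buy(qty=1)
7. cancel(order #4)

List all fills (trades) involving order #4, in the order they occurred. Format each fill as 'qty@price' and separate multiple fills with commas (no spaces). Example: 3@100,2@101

After op 1 [order #1] market_sell(qty=2): fills=none; bids=[-] asks=[-]
After op 2 [order #2] limit_buy(price=105, qty=8): fills=none; bids=[#2:8@105] asks=[-]
After op 3 [order #3] limit_buy(price=95, qty=8): fills=none; bids=[#2:8@105 #3:8@95] asks=[-]
After op 4 [order #4] limit_sell(price=100, qty=5): fills=#2x#4:5@105; bids=[#2:3@105 #3:8@95] asks=[-]
After op 5 [order #5] limit_buy(price=96, qty=2): fills=none; bids=[#2:3@105 #5:2@96 #3:8@95] asks=[-]
After op 6 [order #6] market_buy(qty=1): fills=none; bids=[#2:3@105 #5:2@96 #3:8@95] asks=[-]
After op 7 cancel(order #4): fills=none; bids=[#2:3@105 #5:2@96 #3:8@95] asks=[-]

Answer: 5@105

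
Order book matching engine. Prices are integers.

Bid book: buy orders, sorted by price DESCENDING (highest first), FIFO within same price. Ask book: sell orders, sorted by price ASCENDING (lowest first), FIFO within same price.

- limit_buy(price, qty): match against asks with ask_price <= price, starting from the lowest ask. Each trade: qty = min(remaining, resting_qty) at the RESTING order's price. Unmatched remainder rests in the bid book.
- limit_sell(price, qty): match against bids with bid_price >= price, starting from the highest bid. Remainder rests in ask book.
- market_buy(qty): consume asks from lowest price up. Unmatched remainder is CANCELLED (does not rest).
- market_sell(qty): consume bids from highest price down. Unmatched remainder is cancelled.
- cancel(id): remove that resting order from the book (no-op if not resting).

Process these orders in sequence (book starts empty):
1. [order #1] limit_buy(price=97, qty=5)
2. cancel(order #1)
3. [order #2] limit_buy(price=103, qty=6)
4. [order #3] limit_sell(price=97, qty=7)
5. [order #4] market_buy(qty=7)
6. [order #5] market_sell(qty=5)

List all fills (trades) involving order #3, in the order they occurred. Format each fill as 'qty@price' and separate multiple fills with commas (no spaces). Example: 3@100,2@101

After op 1 [order #1] limit_buy(price=97, qty=5): fills=none; bids=[#1:5@97] asks=[-]
After op 2 cancel(order #1): fills=none; bids=[-] asks=[-]
After op 3 [order #2] limit_buy(price=103, qty=6): fills=none; bids=[#2:6@103] asks=[-]
After op 4 [order #3] limit_sell(price=97, qty=7): fills=#2x#3:6@103; bids=[-] asks=[#3:1@97]
After op 5 [order #4] market_buy(qty=7): fills=#4x#3:1@97; bids=[-] asks=[-]
After op 6 [order #5] market_sell(qty=5): fills=none; bids=[-] asks=[-]

Answer: 6@103,1@97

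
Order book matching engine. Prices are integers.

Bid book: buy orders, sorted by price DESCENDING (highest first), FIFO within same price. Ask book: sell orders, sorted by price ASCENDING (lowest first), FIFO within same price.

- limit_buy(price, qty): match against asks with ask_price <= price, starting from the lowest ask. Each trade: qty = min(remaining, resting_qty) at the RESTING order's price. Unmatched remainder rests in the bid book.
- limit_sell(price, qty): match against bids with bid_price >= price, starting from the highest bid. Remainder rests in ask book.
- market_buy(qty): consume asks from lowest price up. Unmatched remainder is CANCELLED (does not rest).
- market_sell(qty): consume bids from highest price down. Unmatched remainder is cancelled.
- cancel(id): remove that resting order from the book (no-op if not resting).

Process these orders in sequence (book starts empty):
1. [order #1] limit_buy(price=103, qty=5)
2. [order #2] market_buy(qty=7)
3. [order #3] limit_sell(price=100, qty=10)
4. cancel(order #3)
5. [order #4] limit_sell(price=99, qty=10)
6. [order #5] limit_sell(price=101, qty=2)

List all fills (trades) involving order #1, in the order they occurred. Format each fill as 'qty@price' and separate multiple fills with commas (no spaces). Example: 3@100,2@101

Answer: 5@103

Derivation:
After op 1 [order #1] limit_buy(price=103, qty=5): fills=none; bids=[#1:5@103] asks=[-]
After op 2 [order #2] market_buy(qty=7): fills=none; bids=[#1:5@103] asks=[-]
After op 3 [order #3] limit_sell(price=100, qty=10): fills=#1x#3:5@103; bids=[-] asks=[#3:5@100]
After op 4 cancel(order #3): fills=none; bids=[-] asks=[-]
After op 5 [order #4] limit_sell(price=99, qty=10): fills=none; bids=[-] asks=[#4:10@99]
After op 6 [order #5] limit_sell(price=101, qty=2): fills=none; bids=[-] asks=[#4:10@99 #5:2@101]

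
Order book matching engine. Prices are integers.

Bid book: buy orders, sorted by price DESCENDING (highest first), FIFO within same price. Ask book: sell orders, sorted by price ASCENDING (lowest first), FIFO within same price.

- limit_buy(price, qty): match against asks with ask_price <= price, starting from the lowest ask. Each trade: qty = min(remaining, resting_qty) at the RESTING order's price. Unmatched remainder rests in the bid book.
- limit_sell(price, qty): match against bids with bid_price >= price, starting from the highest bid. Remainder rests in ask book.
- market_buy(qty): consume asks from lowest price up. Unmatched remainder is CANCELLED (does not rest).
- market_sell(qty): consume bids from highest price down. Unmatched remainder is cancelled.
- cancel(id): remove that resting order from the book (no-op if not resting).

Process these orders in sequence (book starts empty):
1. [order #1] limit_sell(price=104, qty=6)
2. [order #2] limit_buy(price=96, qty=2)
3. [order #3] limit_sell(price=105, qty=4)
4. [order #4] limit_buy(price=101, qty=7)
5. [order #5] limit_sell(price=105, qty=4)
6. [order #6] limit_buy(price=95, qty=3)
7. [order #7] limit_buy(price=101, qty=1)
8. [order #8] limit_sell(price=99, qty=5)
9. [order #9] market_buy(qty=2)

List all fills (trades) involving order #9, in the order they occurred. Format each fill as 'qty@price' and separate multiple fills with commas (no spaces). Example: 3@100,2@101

After op 1 [order #1] limit_sell(price=104, qty=6): fills=none; bids=[-] asks=[#1:6@104]
After op 2 [order #2] limit_buy(price=96, qty=2): fills=none; bids=[#2:2@96] asks=[#1:6@104]
After op 3 [order #3] limit_sell(price=105, qty=4): fills=none; bids=[#2:2@96] asks=[#1:6@104 #3:4@105]
After op 4 [order #4] limit_buy(price=101, qty=7): fills=none; bids=[#4:7@101 #2:2@96] asks=[#1:6@104 #3:4@105]
After op 5 [order #5] limit_sell(price=105, qty=4): fills=none; bids=[#4:7@101 #2:2@96] asks=[#1:6@104 #3:4@105 #5:4@105]
After op 6 [order #6] limit_buy(price=95, qty=3): fills=none; bids=[#4:7@101 #2:2@96 #6:3@95] asks=[#1:6@104 #3:4@105 #5:4@105]
After op 7 [order #7] limit_buy(price=101, qty=1): fills=none; bids=[#4:7@101 #7:1@101 #2:2@96 #6:3@95] asks=[#1:6@104 #3:4@105 #5:4@105]
After op 8 [order #8] limit_sell(price=99, qty=5): fills=#4x#8:5@101; bids=[#4:2@101 #7:1@101 #2:2@96 #6:3@95] asks=[#1:6@104 #3:4@105 #5:4@105]
After op 9 [order #9] market_buy(qty=2): fills=#9x#1:2@104; bids=[#4:2@101 #7:1@101 #2:2@96 #6:3@95] asks=[#1:4@104 #3:4@105 #5:4@105]

Answer: 2@104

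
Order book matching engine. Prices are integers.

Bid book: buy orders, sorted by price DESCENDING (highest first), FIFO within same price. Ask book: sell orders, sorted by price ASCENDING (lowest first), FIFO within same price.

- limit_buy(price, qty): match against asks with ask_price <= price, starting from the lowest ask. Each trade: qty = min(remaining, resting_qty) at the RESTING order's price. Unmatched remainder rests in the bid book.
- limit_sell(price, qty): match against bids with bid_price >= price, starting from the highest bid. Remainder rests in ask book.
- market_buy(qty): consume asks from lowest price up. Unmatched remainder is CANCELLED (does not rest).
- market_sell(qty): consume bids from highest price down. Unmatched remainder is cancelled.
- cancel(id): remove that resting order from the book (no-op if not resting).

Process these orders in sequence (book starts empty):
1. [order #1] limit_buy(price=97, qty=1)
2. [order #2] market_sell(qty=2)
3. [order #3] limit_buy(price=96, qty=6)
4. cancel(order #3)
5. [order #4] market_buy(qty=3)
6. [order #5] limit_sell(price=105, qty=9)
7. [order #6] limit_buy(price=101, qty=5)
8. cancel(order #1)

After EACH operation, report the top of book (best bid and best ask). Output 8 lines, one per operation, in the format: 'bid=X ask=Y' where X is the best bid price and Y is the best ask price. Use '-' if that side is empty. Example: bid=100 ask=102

After op 1 [order #1] limit_buy(price=97, qty=1): fills=none; bids=[#1:1@97] asks=[-]
After op 2 [order #2] market_sell(qty=2): fills=#1x#2:1@97; bids=[-] asks=[-]
After op 3 [order #3] limit_buy(price=96, qty=6): fills=none; bids=[#3:6@96] asks=[-]
After op 4 cancel(order #3): fills=none; bids=[-] asks=[-]
After op 5 [order #4] market_buy(qty=3): fills=none; bids=[-] asks=[-]
After op 6 [order #5] limit_sell(price=105, qty=9): fills=none; bids=[-] asks=[#5:9@105]
After op 7 [order #6] limit_buy(price=101, qty=5): fills=none; bids=[#6:5@101] asks=[#5:9@105]
After op 8 cancel(order #1): fills=none; bids=[#6:5@101] asks=[#5:9@105]

Answer: bid=97 ask=-
bid=- ask=-
bid=96 ask=-
bid=- ask=-
bid=- ask=-
bid=- ask=105
bid=101 ask=105
bid=101 ask=105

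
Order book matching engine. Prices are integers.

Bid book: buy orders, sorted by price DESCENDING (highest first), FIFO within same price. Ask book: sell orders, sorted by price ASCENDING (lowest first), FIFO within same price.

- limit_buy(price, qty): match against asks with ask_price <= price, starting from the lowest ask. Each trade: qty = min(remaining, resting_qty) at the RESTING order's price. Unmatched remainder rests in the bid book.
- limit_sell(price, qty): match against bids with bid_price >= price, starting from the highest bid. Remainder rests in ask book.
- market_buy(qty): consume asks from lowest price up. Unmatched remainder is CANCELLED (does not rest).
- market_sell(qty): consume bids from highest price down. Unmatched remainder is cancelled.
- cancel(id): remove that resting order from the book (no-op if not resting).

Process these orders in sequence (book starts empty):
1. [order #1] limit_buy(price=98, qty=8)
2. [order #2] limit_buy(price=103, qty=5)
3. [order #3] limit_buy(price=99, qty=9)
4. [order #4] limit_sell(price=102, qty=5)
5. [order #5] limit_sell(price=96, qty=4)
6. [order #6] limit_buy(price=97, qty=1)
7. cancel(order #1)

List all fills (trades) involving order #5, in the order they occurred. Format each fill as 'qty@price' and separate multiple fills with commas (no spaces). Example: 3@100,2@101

Answer: 4@99

Derivation:
After op 1 [order #1] limit_buy(price=98, qty=8): fills=none; bids=[#1:8@98] asks=[-]
After op 2 [order #2] limit_buy(price=103, qty=5): fills=none; bids=[#2:5@103 #1:8@98] asks=[-]
After op 3 [order #3] limit_buy(price=99, qty=9): fills=none; bids=[#2:5@103 #3:9@99 #1:8@98] asks=[-]
After op 4 [order #4] limit_sell(price=102, qty=5): fills=#2x#4:5@103; bids=[#3:9@99 #1:8@98] asks=[-]
After op 5 [order #5] limit_sell(price=96, qty=4): fills=#3x#5:4@99; bids=[#3:5@99 #1:8@98] asks=[-]
After op 6 [order #6] limit_buy(price=97, qty=1): fills=none; bids=[#3:5@99 #1:8@98 #6:1@97] asks=[-]
After op 7 cancel(order #1): fills=none; bids=[#3:5@99 #6:1@97] asks=[-]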